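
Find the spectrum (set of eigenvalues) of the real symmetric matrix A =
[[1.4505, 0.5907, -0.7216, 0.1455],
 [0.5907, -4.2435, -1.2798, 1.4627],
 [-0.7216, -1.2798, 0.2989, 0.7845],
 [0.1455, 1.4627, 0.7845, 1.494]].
sigma(A) ≈ {-5, 0, 2} (2 with multiplicity 2)

A is real symmetric, so its spectrum consists of real eigenvalues. Expanding the characteristic polynomial of the displayed matrix gives
  det(λ I - A) = p(λ) = λ^4 + (1)λ^3 + (-16)λ^2 + (20)λ + (0).
Solving p(λ) = 0 yields eigenvalues ≈ -5, 0, 2, 2. (A is shown rounded to 4 decimals, so these recover the underlying integer eigenvalues to within that precision.)
Verification: the trace of A = -1 equals the sum of eigenvalues -1, and det(A) ≈ -0.0001 matches the eigenvalue product 0.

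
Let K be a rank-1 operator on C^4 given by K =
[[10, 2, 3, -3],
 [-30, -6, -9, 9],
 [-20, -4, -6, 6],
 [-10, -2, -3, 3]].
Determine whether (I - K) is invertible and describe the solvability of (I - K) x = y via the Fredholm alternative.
(I - K) is singular (det(I - K) = 0, i.e. 1 ∈ sigma(K)). (I - K) x = y is solvable iff y ⊥ ker((I - K)^*) = span{(10, 2, 3, -3)}, i.e. iff 10y_1 + 2y_2 + 3y_3 - 3y_4 = 0. When solvable, the solutions are x = y + c·(1, -3, -2, -1), c arbitrary (ker(I - K) = span{(1, -3, -2, -1)}, dimension 1).

K has rank 1, so it is an outer product K = u v^T: every row of K is a multiple of one row vector. Reading off the entries, u = (1, -3, -2, -1) and v = (10, 2, 3, -3) (row i of K equals u_i·v^T). A rank-one matrix u v^T satisfies K u = u (v·u) and kills the (3)-dimensional subspace v^⊥, so its characteristic polynomial is lambda^3 (lambda - v·u) with v·u = tr K = 1. Hence the eigenvalues of I - K are 1 (multiplicity 3) and 1 - (1) = 0, so det(I - K) = 0. (Direct check: I - K =
[[-9, -2, -3, 3],
 [30, 7, 9, -9],
 [20, 4, 7, -6],
 [10, 2, 3, -2]]
has determinant 0.) So 1 is an eigenvalue of K and (I - K) is not invertible. The finite-dimensional Fredholm alternative says: either (I - K) is invertible, or ker(I - K) ≠ {0} and then range(I - K) = ker((I - K)^*)^⊥, with dim ker(I - K) = dim ker((I - K)^*). We are in the second case, so we need both kernels. Kernel of I - K: (I - K) u = u - u (v·u) = u - u = 0, so ker(I - K) = span{u} = span{(1, -3, -2, -1)} (it is exactly 1-dimensional because rank(I - K) = 3). Kernel of the adjoint: K is real, so (I - K)^* = I - K^T = I - v u^T, and (I - v u^T) v = v - v (u·v) = 0; hence ker((I - K)^*) = span{v} = span{(10, 2, 3, -3)}. Therefore (I - K) x = y is solvable iff <y, v> = 0, i.e. iff 10y_1 + 2y_2 + 3y_3 - 3y_4 = 0. When this holds, K y = u (v·y) = 0, so (I - K) y = y and x = y is a particular solution; the full solution set is the line x = y + c·u = y + c·(1, -3, -2, -1), c ∈ C.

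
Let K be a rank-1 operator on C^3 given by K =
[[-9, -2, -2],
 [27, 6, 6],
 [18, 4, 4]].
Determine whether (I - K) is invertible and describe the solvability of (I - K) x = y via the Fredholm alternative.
(I - K) is singular (det(I - K) = 0, i.e. 1 ∈ sigma(K)). (I - K) x = y is solvable iff y ⊥ ker((I - K)^*) = span{(-9, -2, -2)}, i.e. iff -9y_1 - 2y_2 - 2y_3 = 0. When solvable, the solutions are x = y + c·(1, -3, -2), c arbitrary (ker(I - K) = span{(1, -3, -2)}, dimension 1).

K has rank 1, so it is an outer product K = u v^T: every row of K is a multiple of one row vector. Reading off the entries, u = (1, -3, -2) and v = (-9, -2, -2) (row i of K equals u_i·v^T). A rank-one matrix u v^T satisfies K u = u (v·u) and kills the (2)-dimensional subspace v^⊥, so its characteristic polynomial is lambda^2 (lambda - v·u) with v·u = tr K = 1. Hence the eigenvalues of I - K are 1 (multiplicity 2) and 1 - (1) = 0, so det(I - K) = 0. (Direct check: I - K =
[[10, 2, 2],
 [-27, -5, -6],
 [-18, -4, -3]]
has determinant 0.) So 1 is an eigenvalue of K and (I - K) is not invertible. The finite-dimensional Fredholm alternative says: either (I - K) is invertible, or ker(I - K) ≠ {0} and then range(I - K) = ker((I - K)^*)^⊥, with dim ker(I - K) = dim ker((I - K)^*). We are in the second case, so we need both kernels. Kernel of I - K: (I - K) u = u - u (v·u) = u - u = 0, so ker(I - K) = span{u} = span{(1, -3, -2)} (it is exactly 1-dimensional because rank(I - K) = 2). Kernel of the adjoint: K is real, so (I - K)^* = I - K^T = I - v u^T, and (I - v u^T) v = v - v (u·v) = 0; hence ker((I - K)^*) = span{v} = span{(-9, -2, -2)}. Therefore (I - K) x = y is solvable iff <y, v> = 0, i.e. iff -9y_1 - 2y_2 - 2y_3 = 0. When this holds, K y = u (v·y) = 0, so (I - K) y = y and x = y is a particular solution; the full solution set is the line x = y + c·u = y + c·(1, -3, -2), c ∈ C.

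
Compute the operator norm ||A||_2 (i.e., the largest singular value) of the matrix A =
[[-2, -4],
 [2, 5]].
||A||_2 = sqrt((49 + sqrt(2385))/2) ≈ 6.9942 (= sqrt(largest eigenvalue of A^T A))

||A||_2 = sigma_max(A) = sqrt(lambda_max(A^T A)). Form the symmetric matrix M = A^T A =
[[8, 18],
 [18, 41]].
Its characteristic polynomial (trace, determinant of M give the coefficients) is
  p(λ) = det(λ I - M) = λ^2 - 49λ + 4.
For λ^2 - 49λ + 4 the discriminant is 2385. It is nonnegative but not a perfect square, so the roots are real and irrational: λ = (49 ± sqrt(2385))/2 ≈ 48.9182, 0.0818.
So the eigenvalues of A^T A are ≈ 0.0818, 48.9182 (all ≥ 0, as they must be for A^T A). The largest is λ_max = (49 + sqrt(2385))/2 ≈ 48.9182, hence ||A||_2 = sqrt(λ_max) = sqrt((49 + sqrt(2385))/2) ≈ 6.9942.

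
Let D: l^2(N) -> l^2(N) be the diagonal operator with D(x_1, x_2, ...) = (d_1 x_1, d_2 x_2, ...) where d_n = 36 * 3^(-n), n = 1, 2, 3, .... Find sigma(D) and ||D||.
sigma(D) = {36 * 3^(-n) : n ≥ 1} ∪ {0}; ||D|| = 12

A bounded diagonal operator on l^2 with diagonal entries d_n has spectrum equal to the closure of {d_n : n ≥ 1}: every d_n is an eigenvalue (with eigenvector e_n), so {d_n} ⊂ sigma(D); the spectrum is closed, so its closure is too; and for lambda not in the closure, (D - lambda I) has bounded inverse (the diagonal entries 1/(d_n - lambda) are bounded). For our sequence d_n = 36 * 3^(-n), n = 1, 2, 3, ...:
  - {d_n} = {36 * 3^(-n) : n ≥ 1}; the only limit point is 0
  - closure = {36 * 3^(-n) : n ≥ 1} ∪ {0}
For the norm: a diagonal operator has ||D|| = sup_n |d_n|. Here d_n = 36 * 3^(-n) is positive and decreasing, so sup_n |d_n| = d_1 = 36/3 = 12. So ||D|| = 12.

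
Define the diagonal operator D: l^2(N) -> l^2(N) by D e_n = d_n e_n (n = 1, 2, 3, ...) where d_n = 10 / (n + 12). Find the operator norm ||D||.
||D|| = 10/13 (attained at n = 1)

For D diagonal, ||D|| = sup_n |d_n| = sup_n 10/(n + 12). This is positive and strictly decreasing in n, so the supremum is attained at n = 1: d_1 = 10/(1 + 12) = 10/13. Hence ||D|| = 10/13.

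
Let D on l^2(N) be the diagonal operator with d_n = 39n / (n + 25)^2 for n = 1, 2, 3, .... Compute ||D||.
||D|| = 39/100 (attained at n = 25)

For D diagonal, ||D|| = sup_n |d_n|. Treat f(x) = 39x / (x + 25)^2 for real x > 0. By the quotient rule, f'(x) = 39(25 - x)/(x + 25)^3, which is positive for x < 25 and negative for x > 25. So f has a unique maximum at x = 25, and since 25 is a positive integer, the supremum over n ≥ 1 is attained at n = 25: d_25 = 39·25/(25 + 25)^2 = 39·25/2500 = 39/100. Hence ||D|| = 39/100.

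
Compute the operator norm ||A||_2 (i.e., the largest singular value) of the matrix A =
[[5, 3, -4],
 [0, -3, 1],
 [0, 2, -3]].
||A||_2 ≈ 7.8687 (= sqrt(largest eigenvalue of A^T A))

||A||_2 = sigma_max(A) = sqrt(lambda_max(A^T A)). Form the symmetric matrix M = A^T A =
[[25, 15, -20],
 [15, 22, -21],
 [-20, -21, 26]].
Its characteristic polynomial (trace, sum of principal 2x2 minors, determinant of M give the coefficients) is
  p(λ) = det(λ I - M) = λ^3 - 73λ^2 + 706λ - 1225.
No integer candidate from the rational root theorem (±divisors of 1225) is a root, so the roots are irrational. The cubic discriminant is Δ = 438294905 > 0, so there are three distinct real roots. p(2) = -97 and p(3) = 263 have opposite signs, so a root lies in (2, 3); Newton's method refines it to λ ≈ 2.2365. p(8) = 263 and p(9) = -55 have opposite signs, so a root lies in (8, 9); Newton's method refines it to λ ≈ 8.8463. p(61) = -2811 and p(62) = 263 have opposite signs, so a root lies in (61, 62); Newton's method refines it to λ ≈ 61.9172. Check (Vieta): the three roots sum to 73, matching tr M = 73.
So the eigenvalues of A^T A are ≈ 2.2365, 8.8463, 61.9172 (all ≥ 0, as they must be for A^T A). The largest is λ_max ≈ 61.9172, hence ||A||_2 = sqrt(λ_max) ≈ 7.8687.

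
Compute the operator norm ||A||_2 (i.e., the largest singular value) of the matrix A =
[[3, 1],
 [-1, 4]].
||A||_2 = sqrt((27 + sqrt(53))/2) ≈ 4.1401 (= sqrt(largest eigenvalue of A^T A))

||A||_2 = sigma_max(A) = sqrt(lambda_max(A^T A)). Form the symmetric matrix M = A^T A =
[[10, -1],
 [-1, 17]].
Its characteristic polynomial (trace, determinant of M give the coefficients) is
  p(λ) = det(λ I - M) = λ^2 - 27λ + 169.
For λ^2 - 27λ + 169 the discriminant is 53. It is nonnegative but not a perfect square, so the roots are real and irrational: λ = (27 ± sqrt(53))/2 ≈ 17.1401, 9.8599.
So the eigenvalues of A^T A are ≈ 9.8599, 17.1401 (all ≥ 0, as they must be for A^T A). The largest is λ_max = (27 + sqrt(53))/2 ≈ 17.1401, hence ||A||_2 = sqrt(λ_max) = sqrt((27 + sqrt(53))/2) ≈ 4.1401.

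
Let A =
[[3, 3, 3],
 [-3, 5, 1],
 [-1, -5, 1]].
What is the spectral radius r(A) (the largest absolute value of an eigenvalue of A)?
r(A) ≈ 4.8335

The eigenvalues of A are the roots of its characteristic polynomial. With M = A (coefficients from the trace, the sum of principal 2x2 minors, and det A):
  p(λ) = det(λ I - M) = λ^3 - 9λ^2 + 40λ - 96.
No integer candidate from the rational root theorem (±divisors of 96) is a root, so the roots are irrational. The cubic discriminant is Δ = -33088 < 0, so there is one real root and a complex-conjugate pair. p(4) = -16 and p(5) = 4 have opposite signs, so a root lies in (4, 5); Newton's method refines it to λ ≈ 4.8335. Dividing out (λ - (4.8335)) leaves approximately λ^2 - 4.1665λ + 19.8612. For λ^2 - 4.1665λ + 19.8612 the discriminant is -62.0855. It is negative, so the remaining roots are the complex-conjugate pair λ ≈ 2.0832 ± 3.9397i. Their product equals the constant term, so |λ|^2 ≈ 19.8612 and |λ| ≈ 4.4566.
Thus the eigenvalues (to 4 decimals) are 4.8335 (modulus 4.8335); 2.0832 ± 3.9397i (modulus 4.4566). The spectral radius is the largest modulus: r(A) ≈ 4.8335. (Cross-check: r(A) ≤ ||A||_2 ≈ 7.7867; equality holds whenever A is normal, though it can also hold for some non-normal A.)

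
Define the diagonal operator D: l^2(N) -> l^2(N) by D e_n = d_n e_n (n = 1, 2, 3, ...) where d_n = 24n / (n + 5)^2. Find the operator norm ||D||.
||D|| = 6/5 (attained at n = 5)

For D diagonal, ||D|| = sup_n |d_n|. Treat f(x) = 24x / (x + 5)^2 for real x > 0. By the quotient rule, f'(x) = 24(5 - x)/(x + 5)^3, which is positive for x < 5 and negative for x > 5. So f has a unique maximum at x = 5, and since 5 is a positive integer, the supremum over n ≥ 1 is attained at n = 5: d_5 = 24·5/(5 + 5)^2 = 24·5/100 = 6/5. Hence ||D|| = 6/5.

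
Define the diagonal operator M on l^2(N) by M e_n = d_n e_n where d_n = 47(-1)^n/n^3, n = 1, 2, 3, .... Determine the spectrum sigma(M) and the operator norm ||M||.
sigma(M) = {47(-1)^n/n^3 : n ≥ 1} ∪ {0}; ||M|| = 47

A bounded diagonal operator on l^2 with diagonal entries d_n has spectrum equal to the closure of {d_n : n ≥ 1}: every d_n is an eigenvalue (with eigenvector e_n), so {d_n} ⊂ sigma(M); the spectrum is closed, so its closure is too; and for lambda not in the closure, (M - lambda I) has bounded inverse (the diagonal entries 1/(d_n - lambda) are bounded). For our sequence d_n = 47(-1)^n/n^3, n = 1, 2, 3, ...:
  - {d_n} = {47(-1)^n/n^3 : n ≥ 1}; the only limit point is 0
  - closure = {47(-1)^n/n^3 : n ≥ 1} ∪ {0}
For the norm: a diagonal operator has ||M|| = sup_n |d_n|. Here |d_n| = 47/n^3 is decreasing, so sup_n |d_n| = |d_1| = 47. So ||M|| = 47.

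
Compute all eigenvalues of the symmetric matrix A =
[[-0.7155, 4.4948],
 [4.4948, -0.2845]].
sigma(A) ≈ {-5, 4}

A is real symmetric, so its spectrum consists of real eigenvalues. Expanding the characteristic polynomial of the displayed matrix gives
  det(λ I - A) = p(λ) = λ^2 + (1)λ + (-20).
Solving p(λ) = 0 yields eigenvalues ≈ -5, 4. (A is shown rounded to 4 decimals, so these recover the underlying integer eigenvalues to within that precision.)
Verification: the trace of A = -1 equals the sum of eigenvalues -1, and det(A) ≈ -19.9997 matches the eigenvalue product -20.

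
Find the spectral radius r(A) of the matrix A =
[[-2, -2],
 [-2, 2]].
r(A) = sqrt(32)/2 ≈ 2.8284

The eigenvalues of A are the roots of its characteristic polynomial. With M = A (coefficients from the trace and determinant):
  p(λ) = det(λ I - M) = λ^2 - 8.
For λ^2 - 8 the discriminant is 32. It is nonnegative but not a perfect square, so the roots are real and irrational: λ = ± sqrt(32)/2 ≈ 2.8284, -2.8284.
Thus the eigenvalues (to 4 decimals) are 2.8284 (modulus 2.8284); -2.8284 (modulus 2.8284). The spectral radius is the largest modulus: r(A) = sqrt(32)/2 ≈ 2.8284. (Cross-check: r(A) ≤ ||A||_2 ≈ 2.8284; equality holds whenever A is normal, though it can also hold for some non-normal A.)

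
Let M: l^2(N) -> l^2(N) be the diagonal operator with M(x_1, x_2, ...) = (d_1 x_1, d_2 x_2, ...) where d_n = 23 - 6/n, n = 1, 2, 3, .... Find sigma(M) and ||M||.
sigma(M) = {23 - 6/n : n ≥ 1} ∪ {23}; ||M|| = 23

A bounded diagonal operator on l^2 with diagonal entries d_n has spectrum equal to the closure of {d_n : n ≥ 1}: every d_n is an eigenvalue (with eigenvector e_n), so {d_n} ⊂ sigma(M); the spectrum is closed, so its closure is too; and for lambda not in the closure, (M - lambda I) has bounded inverse (the diagonal entries 1/(d_n - lambda) are bounded). For our sequence d_n = 23 - 6/n, n = 1, 2, 3, ...:
  - {d_n} = {23 - 6/n : n ≥ 1}; the only limit point is 23
  - closure = {23 - 6/n : n ≥ 1} ∪ {23}
For the norm: a diagonal operator has ||M|| = sup_n |d_n|. Here d_n = 23 - 6/n increases monotonically from d_1 = 17 toward 23, with all terms in [17, 23); so sup_n |d_n| = 23 (the supremum is the limit, not attained). So ||M|| = 23.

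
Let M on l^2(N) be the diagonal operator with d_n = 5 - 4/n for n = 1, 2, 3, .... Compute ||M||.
||M|| = 5

For a diagonal operator on l^2 with entries d_n, ||M|| = sup_n |d_n|. Here d_1 = 1, d_2 = 3, ..., and d_n = 5 - 4/n increases monotonically toward 5. All terms lie in [1, 5), so |d_n| = d_n and the supremum is the limit 5, which is not attained by any individual d_n. Hence ||M|| = 5.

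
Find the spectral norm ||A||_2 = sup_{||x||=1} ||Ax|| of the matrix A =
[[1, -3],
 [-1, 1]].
||A||_2 = sqrt((12 + sqrt(128))/2) ≈ 3.4142 (= sqrt(largest eigenvalue of A^T A))

||A||_2 = sigma_max(A) = sqrt(lambda_max(A^T A)). Form the symmetric matrix M = A^T A =
[[2, -4],
 [-4, 10]].
Its characteristic polynomial (trace, determinant of M give the coefficients) is
  p(λ) = det(λ I - M) = λ^2 - 12λ + 4.
For λ^2 - 12λ + 4 the discriminant is 128. It is nonnegative but not a perfect square, so the roots are real and irrational: λ = (12 ± sqrt(128))/2 ≈ 11.6569, 0.3431.
So the eigenvalues of A^T A are ≈ 0.3431, 11.6569 (all ≥ 0, as they must be for A^T A). The largest is λ_max = (12 + sqrt(128))/2 ≈ 11.6569, hence ||A||_2 = sqrt(λ_max) = sqrt((12 + sqrt(128))/2) ≈ 3.4142.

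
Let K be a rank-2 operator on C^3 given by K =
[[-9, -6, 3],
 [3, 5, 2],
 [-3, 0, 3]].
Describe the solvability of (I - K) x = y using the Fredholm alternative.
(I - K) is invertible (det(I - K) = -28 ≠ 0), so for every y in C^3 the equation (I - K) x = y has a unique solution.

K has rank 2 and factors as K = U V^T = u1 v1^T + u2 v2^T with u1 = (0, -3, -2), v1 = (-3, -3, 0), u2 = (-3, -2, -3), v2 = (3, 2, -1) (multiplying out reproduces the displayed K). The nonzero eigenvalues of U V^T coincide with those of the 2 x 2 matrix G = V^T U = [[v1·u1, v1·u2], [v2·u1, v2·u2]] = [[9, 15], [-4, -10]], and by the Sylvester determinant identity det(I_3 - U V^T) = det(I_2 - V^T U) = det([[-8, -15], [4, 11]]) = (-8)(11) - (-15)(4) = -28. (Direct check: I - K =
[[10, 6, -3],
 [-3, -4, -2],
 [3, 0, -2]]
has determinant -28.) The finite-dimensional Fredholm alternative says: either (I - K) is invertible, or ker(I - K) ≠ {0} and then range(I - K) = ker((I - K)^*)^⊥, with dim ker(I - K) = dim ker((I - K)^*). Since det(I - K) ≠ 0, 1 is not an eigenvalue of K and ker(I - K) = {0}, so we are in the first case: for every y there is a unique x = (I - K)^(-1) y. (Explicitly, by the Woodbury identity, (I - U V^T)^(-1) = I + U (I_2 - G)^(-1) V^T.)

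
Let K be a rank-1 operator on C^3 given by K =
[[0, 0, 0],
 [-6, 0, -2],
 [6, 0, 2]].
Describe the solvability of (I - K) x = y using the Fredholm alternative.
(I - K) is invertible (det(I - K) = -1 ≠ 0), so for every y in C^3 the equation (I - K) x = y has a unique solution.

K has rank 1, so it is an outer product K = u v^T: every row of K is a multiple of one row vector. Reading off the entries, u = (0, 2, -2) and v = (-3, 0, -1) (row i of K equals u_i·v^T). A rank-one matrix u v^T satisfies K u = u (v·u) and kills the (2)-dimensional subspace v^⊥, so its characteristic polynomial is lambda^2 (lambda - v·u) with v·u = tr K = 2. Hence the eigenvalues of I - K are 1 (multiplicity 2) and 1 - (2) = -1, so det(I - K) = -1. (Direct check: I - K =
[[1, 0, 0],
 [6, 1, 2],
 [-6, 0, -1]]
has determinant -1.) The finite-dimensional Fredholm alternative says: either (I - K) is invertible, or ker(I - K) ≠ {0} and then range(I - K) = ker((I - K)^*)^⊥, with dim ker(I - K) = dim ker((I - K)^*). Since det(I - K) ≠ 0, 1 is not an eigenvalue of K and ker(I - K) = {0}, so we are in the first case: for every y there is a unique x = (I - K)^(-1) y. Explicitly, by the Sherman–Morrison formula, (I - u v^T)^(-1) = I + u v^T/(1 - v·u), i.e. (I - K)^(-1) = I - K.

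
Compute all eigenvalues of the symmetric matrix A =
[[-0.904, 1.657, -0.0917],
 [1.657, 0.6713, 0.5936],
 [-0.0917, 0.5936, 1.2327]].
sigma(A) ≈ {-2, 1, 2}

A is real symmetric, so its spectrum consists of real eigenvalues. Expanding the characteristic polynomial of the displayed matrix gives
  det(λ I - A) = p(λ) = λ^3 + (-1)λ^2 + (-4)λ + (4).
Solving p(λ) = 0 yields eigenvalues ≈ -2, 1, 2. (A is shown rounded to 4 decimals, so these recover the underlying integer eigenvalues to within that precision.)
Verification: the trace of A = 1 equals the sum of eigenvalues 1, and det(A) ≈ -4.0001 matches the eigenvalue product -4.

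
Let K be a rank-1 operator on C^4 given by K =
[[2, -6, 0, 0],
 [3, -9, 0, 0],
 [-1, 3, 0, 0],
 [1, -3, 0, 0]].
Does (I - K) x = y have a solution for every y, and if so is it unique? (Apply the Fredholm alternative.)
(I - K) is invertible (det(I - K) = 8 ≠ 0), so for every y in C^4 the equation (I - K) x = y has a unique solution.

K has rank 1, so it is an outer product K = u v^T: every row of K is a multiple of one row vector. Reading off the entries, u = (2, 3, -1, 1) and v = (1, -3, 0, 0) (row i of K equals u_i·v^T). A rank-one matrix u v^T satisfies K u = u (v·u) and kills the (3)-dimensional subspace v^⊥, so its characteristic polynomial is lambda^3 (lambda - v·u) with v·u = tr K = -7. Hence the eigenvalues of I - K are 1 (multiplicity 3) and 1 - (-7) = 8, so det(I - K) = 8. (Direct check: I - K =
[[-1, 6, 0, 0],
 [-3, 10, 0, 0],
 [1, -3, 1, 0],
 [-1, 3, 0, 1]]
has determinant 8.) The finite-dimensional Fredholm alternative says: either (I - K) is invertible, or ker(I - K) ≠ {0} and then range(I - K) = ker((I - K)^*)^⊥, with dim ker(I - K) = dim ker((I - K)^*). Since det(I - K) ≠ 0, 1 is not an eigenvalue of K and ker(I - K) = {0}, so we are in the first case: for every y there is a unique x = (I - K)^(-1) y. Explicitly, by the Sherman–Morrison formula, (I - u v^T)^(-1) = I + u v^T/(1 - v·u), i.e. (I - K)^(-1) = I + K/(8).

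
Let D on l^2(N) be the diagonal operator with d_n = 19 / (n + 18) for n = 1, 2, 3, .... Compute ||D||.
||D|| = 1 (attained at n = 1)

For D diagonal, ||D|| = sup_n |d_n| = sup_n 19/(n + 18). This is positive and strictly decreasing in n, so the supremum is attained at n = 1: d_1 = 19/(1 + 18) = 1. Hence ||D|| = 1.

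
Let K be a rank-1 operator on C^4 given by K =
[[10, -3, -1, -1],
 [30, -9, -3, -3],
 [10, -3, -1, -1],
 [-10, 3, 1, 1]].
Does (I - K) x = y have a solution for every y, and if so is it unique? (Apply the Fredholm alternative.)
(I - K) is singular (det(I - K) = 0, i.e. 1 ∈ sigma(K)). (I - K) x = y is solvable iff y ⊥ ker((I - K)^*) = span{(10, -3, -1, -1)}, i.e. iff 10y_1 - 3y_2 - y_3 - y_4 = 0. When solvable, the solutions are x = y + c·(1, 3, 1, -1), c arbitrary (ker(I - K) = span{(1, 3, 1, -1)}, dimension 1).

K has rank 1, so it is an outer product K = u v^T: every row of K is a multiple of one row vector. Reading off the entries, u = (1, 3, 1, -1) and v = (10, -3, -1, -1) (row i of K equals u_i·v^T). A rank-one matrix u v^T satisfies K u = u (v·u) and kills the (3)-dimensional subspace v^⊥, so its characteristic polynomial is lambda^3 (lambda - v·u) with v·u = tr K = 1. Hence the eigenvalues of I - K are 1 (multiplicity 3) and 1 - (1) = 0, so det(I - K) = 0. (Direct check: I - K =
[[-9, 3, 1, 1],
 [-30, 10, 3, 3],
 [-10, 3, 2, 1],
 [10, -3, -1, 0]]
has determinant 0.) So 1 is an eigenvalue of K and (I - K) is not invertible. The finite-dimensional Fredholm alternative says: either (I - K) is invertible, or ker(I - K) ≠ {0} and then range(I - K) = ker((I - K)^*)^⊥, with dim ker(I - K) = dim ker((I - K)^*). We are in the second case, so we need both kernels. Kernel of I - K: (I - K) u = u - u (v·u) = u - u = 0, so ker(I - K) = span{u} = span{(1, 3, 1, -1)} (it is exactly 1-dimensional because rank(I - K) = 3). Kernel of the adjoint: K is real, so (I - K)^* = I - K^T = I - v u^T, and (I - v u^T) v = v - v (u·v) = 0; hence ker((I - K)^*) = span{v} = span{(10, -3, -1, -1)}. Therefore (I - K) x = y is solvable iff <y, v> = 0, i.e. iff 10y_1 - 3y_2 - y_3 - y_4 = 0. When this holds, K y = u (v·y) = 0, so (I - K) y = y and x = y is a particular solution; the full solution set is the line x = y + c·u = y + c·(1, 3, 1, -1), c ∈ C.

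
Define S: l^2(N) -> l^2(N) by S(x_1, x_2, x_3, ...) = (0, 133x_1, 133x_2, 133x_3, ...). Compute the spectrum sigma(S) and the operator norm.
sigma(S) = closed disk {z in C : |z| ≤ 133}; ||S|| = 133

Note S = 133·U where U is the unit right shift (U x)_k = x_{k-1} (with x_0 := 0); so ||S|| = 133||U|| and sigma(S) = 133·sigma(U). ||S x||^2 = sum_{k≥1} |133x_k|^2 = 17689||x||^2, so ||S|| = 133 and sigma(S) ⊂ {|z| ≤ 133}. For any |lambda| < 133, the equation (S - lambda I) x = 0 forces x_1 = 0, then 133x_k = lambda x_{k+1} ⇒ x = 0, so S has no eigenvalues. But (S - lambda I) is not surjective for |lambda| < 133: solving (S - lambda I) x = e_1 would require x_n proportional to (lambda/133)^(-n), which is not in l^2. So every |lambda| < 133 lies in the residual spectrum. The boundary |lambda| = 133 is in the approximate point spectrum (the spectrum is closed). Hence sigma(S) is the closed disk of radius 133.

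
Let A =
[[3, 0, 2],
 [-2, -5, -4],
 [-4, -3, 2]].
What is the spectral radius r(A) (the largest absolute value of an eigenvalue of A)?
r(A) ≈ 6.1812

The eigenvalues of A are the roots of its characteristic polynomial. With M = A (coefficients from the trace, the sum of principal 2x2 minors, and det A):
  p(λ) = det(λ I - M) = λ^3 - 23λ + 94.
No integer candidate from the rational root theorem (±divisors of 94) is a root, so the roots are irrational. The cubic discriminant is Δ = -189904 < 0, so there is one real root and a complex-conjugate pair. p(-7) = -88 and p(-6) = 16 have opposite signs, so a root lies in (-7, -6); Newton's method refines it to λ ≈ -6.1812. Dividing out (λ - (-6.1812)) leaves approximately λ^2 - 6.1812λ + 15.2074. For λ^2 - 6.1812λ + 15.2074 the discriminant is -22.6221. It is negative, so the remaining roots are the complex-conjugate pair λ ≈ 3.0906 ± 2.3781i. Their product equals the constant term, so |λ|^2 ≈ 15.2074 and |λ| ≈ 3.8997.
Thus the eigenvalues (to 4 decimals) are -6.1812 (modulus 6.1812); 3.0906 ± 2.3781i (modulus 3.8997). The spectral radius is the largest modulus: r(A) ≈ 6.1812. (Cross-check: r(A) ≤ ||A||_2 ≈ 7.7188; equality holds whenever A is normal, though it can also hold for some non-normal A.)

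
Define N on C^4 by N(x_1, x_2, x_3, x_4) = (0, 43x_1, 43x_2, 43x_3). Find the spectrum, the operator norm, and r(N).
sigma(N) = {0}; ||N|| = 43; r(N) = 0. (N is nilpotent with N^4 = 0.)

On C^4, N is a strictly lower-triangular matrix with 43 on the subdiagonal and zeros elsewhere, so its characteristic polynomial is lambda^4 and every eigenvalue is 0: sigma(N) = {0}. For the operator norm, N e_i = 43e_{i+1} for i = 1, ..., 3 and N e_4 = 0, so the singular values of N are 43 (with multiplicity 3) and 0; hence ||N|| = 43. The spectral radius r(N) = max|lambda| = 0. Note ||N|| > r(N) — characteristic of non-normal nilpotent operators. Indeed N^4 = 0.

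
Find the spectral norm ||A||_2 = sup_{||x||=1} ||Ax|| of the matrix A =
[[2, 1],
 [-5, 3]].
||A||_2 = sqrt((39 + sqrt(1037))/2) ≈ 5.9667 (= sqrt(largest eigenvalue of A^T A))

||A||_2 = sigma_max(A) = sqrt(lambda_max(A^T A)). Form the symmetric matrix M = A^T A =
[[29, -13],
 [-13, 10]].
Its characteristic polynomial (trace, determinant of M give the coefficients) is
  p(λ) = det(λ I - M) = λ^2 - 39λ + 121.
For λ^2 - 39λ + 121 the discriminant is 1037. It is nonnegative but not a perfect square, so the roots are real and irrational: λ = (39 ± sqrt(1037))/2 ≈ 35.6012, 3.3988.
So the eigenvalues of A^T A are ≈ 3.3988, 35.6012 (all ≥ 0, as they must be for A^T A). The largest is λ_max = (39 + sqrt(1037))/2 ≈ 35.6012, hence ||A||_2 = sqrt(λ_max) = sqrt((39 + sqrt(1037))/2) ≈ 5.9667.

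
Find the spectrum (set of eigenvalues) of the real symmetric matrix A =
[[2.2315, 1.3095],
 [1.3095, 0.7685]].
sigma(A) ≈ {0, 3}

A is real symmetric, so its spectrum consists of real eigenvalues. Expanding the characteristic polynomial of the displayed matrix gives
  det(λ I - A) = p(λ) = λ^2 + (-3)λ + (0).
Solving p(λ) = 0 yields eigenvalues ≈ 0, 3. (A is shown rounded to 4 decimals, so these recover the underlying integer eigenvalues to within that precision.)
Verification: the trace of A = 3 equals the sum of eigenvalues 3, and det(A) ≈ 0.0001 matches the eigenvalue product 0.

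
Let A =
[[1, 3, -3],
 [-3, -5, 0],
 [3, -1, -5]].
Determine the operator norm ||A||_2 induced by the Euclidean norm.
||A||_2 ≈ 7.3528 (= sqrt(largest eigenvalue of A^T A))

||A||_2 = sigma_max(A) = sqrt(lambda_max(A^T A)). Form the symmetric matrix M = A^T A =
[[19, 15, -18],
 [15, 35, -4],
 [-18, -4, 34]].
Its characteristic polynomial (trace, sum of principal 2x2 minors, determinant of M give the coefficients) is
  p(λ) = det(λ I - M) = λ^3 - 88λ^2 + 1936λ - 5476.
No integer candidate from the rational root theorem (±divisors of 5476) is a root, so the roots are irrational. The cubic discriminant is Δ = 1056232784 > 0, so there are three distinct real roots. p(3) = -433 and p(4) = 924 have opposite signs, so a root lies in (3, 4); Newton's method refines it to λ ≈ 3.3069. p(30) = 404 and p(31) = -237 have opposite signs, so a root lies in (30, 31); Newton's method refines it to λ ≈ 30.6289. p(54) = -76 and p(55) = 1179 have opposite signs, so a root lies in (54, 55); Newton's method refines it to λ ≈ 54.0641. Check (Vieta): the three roots sum to 88, matching tr M = 88.
So the eigenvalues of A^T A are ≈ 3.3069, 30.6289, 54.0641 (all ≥ 0, as they must be for A^T A). The largest is λ_max ≈ 54.0641, hence ||A||_2 = sqrt(λ_max) ≈ 7.3528.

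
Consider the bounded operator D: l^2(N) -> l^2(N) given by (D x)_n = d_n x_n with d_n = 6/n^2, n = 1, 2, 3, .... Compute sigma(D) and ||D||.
sigma(D) = {6/n^2 : n ≥ 1} ∪ {0}; ||D|| = 6

A bounded diagonal operator on l^2 with diagonal entries d_n has spectrum equal to the closure of {d_n : n ≥ 1}: every d_n is an eigenvalue (with eigenvector e_n), so {d_n} ⊂ sigma(D); the spectrum is closed, so its closure is too; and for lambda not in the closure, (D - lambda I) has bounded inverse (the diagonal entries 1/(d_n - lambda) are bounded). For our sequence d_n = 6/n^2, n = 1, 2, 3, ...:
  - {d_n} = {6/n^2 : n ≥ 1}; the only limit point is 0
  - closure = {6/n^2 : n ≥ 1} ∪ {0}
For the norm: a diagonal operator has ||D|| = sup_n |d_n|. Here d_n = 6/n^2 is positive and decreasing, so sup_n |d_n| = d_1 = 6. So ||D|| = 6.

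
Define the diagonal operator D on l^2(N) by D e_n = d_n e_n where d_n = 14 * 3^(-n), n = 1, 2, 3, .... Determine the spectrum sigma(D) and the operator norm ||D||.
sigma(D) = {14 * 3^(-n) : n ≥ 1} ∪ {0}; ||D|| = 14/3

A bounded diagonal operator on l^2 with diagonal entries d_n has spectrum equal to the closure of {d_n : n ≥ 1}: every d_n is an eigenvalue (with eigenvector e_n), so {d_n} ⊂ sigma(D); the spectrum is closed, so its closure is too; and for lambda not in the closure, (D - lambda I) has bounded inverse (the diagonal entries 1/(d_n - lambda) are bounded). For our sequence d_n = 14 * 3^(-n), n = 1, 2, 3, ...:
  - {d_n} = {14 * 3^(-n) : n ≥ 1}; the only limit point is 0
  - closure = {14 * 3^(-n) : n ≥ 1} ∪ {0}
For the norm: a diagonal operator has ||D|| = sup_n |d_n|. Here d_n = 14 * 3^(-n) is positive and decreasing, so sup_n |d_n| = d_1 = 14/3. So ||D|| = 14/3.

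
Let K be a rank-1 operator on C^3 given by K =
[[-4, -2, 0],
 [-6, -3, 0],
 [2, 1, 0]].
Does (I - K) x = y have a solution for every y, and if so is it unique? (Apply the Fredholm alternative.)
(I - K) is invertible (det(I - K) = 8 ≠ 0), so for every y in C^3 the equation (I - K) x = y has a unique solution.

K has rank 1, so it is an outer product K = u v^T: every row of K is a multiple of one row vector. Reading off the entries, u = (-2, -3, 1) and v = (2, 1, 0) (row i of K equals u_i·v^T). A rank-one matrix u v^T satisfies K u = u (v·u) and kills the (2)-dimensional subspace v^⊥, so its characteristic polynomial is lambda^2 (lambda - v·u) with v·u = tr K = -7. Hence the eigenvalues of I - K are 1 (multiplicity 2) and 1 - (-7) = 8, so det(I - K) = 8. (Direct check: I - K =
[[5, 2, 0],
 [6, 4, 0],
 [-2, -1, 1]]
has determinant 8.) The finite-dimensional Fredholm alternative says: either (I - K) is invertible, or ker(I - K) ≠ {0} and then range(I - K) = ker((I - K)^*)^⊥, with dim ker(I - K) = dim ker((I - K)^*). Since det(I - K) ≠ 0, 1 is not an eigenvalue of K and ker(I - K) = {0}, so we are in the first case: for every y there is a unique x = (I - K)^(-1) y. Explicitly, by the Sherman–Morrison formula, (I - u v^T)^(-1) = I + u v^T/(1 - v·u), i.e. (I - K)^(-1) = I + K/(8).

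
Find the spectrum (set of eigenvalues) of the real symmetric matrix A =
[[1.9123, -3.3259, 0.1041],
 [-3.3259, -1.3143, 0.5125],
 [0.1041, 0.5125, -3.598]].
sigma(A) ≈ {-4, -3, 4}

A is real symmetric, so its spectrum consists of real eigenvalues. Expanding the characteristic polynomial of the displayed matrix gives
  det(λ I - A) = p(λ) = λ^3 + (3)λ^2 + (-16)λ + (-48).
Solving p(λ) = 0 yields eigenvalues ≈ -4, -3, 4. (A is shown rounded to 4 decimals, so these recover the underlying integer eigenvalues to within that precision.)
Verification: the trace of A = -3 equals the sum of eigenvalues -3, and det(A) ≈ 47.9997 matches the eigenvalue product 48.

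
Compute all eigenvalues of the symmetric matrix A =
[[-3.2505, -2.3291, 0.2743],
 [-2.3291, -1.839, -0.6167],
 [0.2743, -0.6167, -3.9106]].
sigma(A) ≈ {-5, -4, 0}

A is real symmetric, so its spectrum consists of real eigenvalues. Expanding the characteristic polynomial of the displayed matrix gives
  det(λ I - A) = p(λ) = λ^3 + (9)λ^2 + (20)λ + (0).
Solving p(λ) = 0 yields eigenvalues ≈ -5, -4, 0. (A is shown rounded to 4 decimals, so these recover the underlying integer eigenvalues to within that precision.)
Verification: the trace of A = -9 equals the sum of eigenvalues -9, and det(A) ≈ 0.0002 matches the eigenvalue product 0.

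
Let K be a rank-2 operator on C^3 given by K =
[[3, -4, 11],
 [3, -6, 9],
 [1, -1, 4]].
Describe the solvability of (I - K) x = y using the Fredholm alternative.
(I - K) is invertible (det(I - K) = -20 ≠ 0), so for every y in C^3 the equation (I - K) x = y has a unique solution.

K has rank 2 and factors as K = U V^T = u1 v1^T + u2 v2^T with u1 = (-3, -3, -1), v1 = (-1, 2, -3), u2 = (-2, 0, -1), v2 = (0, -1, -1) (multiplying out reproduces the displayed K). The nonzero eigenvalues of U V^T coincide with those of the 2 x 2 matrix G = V^T U = [[v1·u1, v1·u2], [v2·u1, v2·u2]] = [[0, 5], [4, 1]], and by the Sylvester determinant identity det(I_3 - U V^T) = det(I_2 - V^T U) = det([[1, -5], [-4, 0]]) = (1)(0) - (-5)(-4) = -20. (Direct check: I - K =
[[-2, 4, -11],
 [-3, 7, -9],
 [-1, 1, -3]]
has determinant -20.) The finite-dimensional Fredholm alternative says: either (I - K) is invertible, or ker(I - K) ≠ {0} and then range(I - K) = ker((I - K)^*)^⊥, with dim ker(I - K) = dim ker((I - K)^*). Since det(I - K) ≠ 0, 1 is not an eigenvalue of K and ker(I - K) = {0}, so we are in the first case: for every y there is a unique x = (I - K)^(-1) y. (Explicitly, by the Woodbury identity, (I - U V^T)^(-1) = I + U (I_2 - G)^(-1) V^T.)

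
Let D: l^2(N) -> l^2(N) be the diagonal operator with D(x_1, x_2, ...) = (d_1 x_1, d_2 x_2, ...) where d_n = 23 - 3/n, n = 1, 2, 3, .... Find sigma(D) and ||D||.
sigma(D) = {23 - 3/n : n ≥ 1} ∪ {23}; ||D|| = 23

A bounded diagonal operator on l^2 with diagonal entries d_n has spectrum equal to the closure of {d_n : n ≥ 1}: every d_n is an eigenvalue (with eigenvector e_n), so {d_n} ⊂ sigma(D); the spectrum is closed, so its closure is too; and for lambda not in the closure, (D - lambda I) has bounded inverse (the diagonal entries 1/(d_n - lambda) are bounded). For our sequence d_n = 23 - 3/n, n = 1, 2, 3, ...:
  - {d_n} = {23 - 3/n : n ≥ 1}; the only limit point is 23
  - closure = {23 - 3/n : n ≥ 1} ∪ {23}
For the norm: a diagonal operator has ||D|| = sup_n |d_n|. Here d_n = 23 - 3/n increases monotonically from d_1 = 20 toward 23, with all terms in [20, 23); so sup_n |d_n| = 23 (the supremum is the limit, not attained). So ||D|| = 23.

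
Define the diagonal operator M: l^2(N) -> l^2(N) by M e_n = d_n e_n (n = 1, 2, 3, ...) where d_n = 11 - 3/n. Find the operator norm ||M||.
||M|| = 11

For a diagonal operator on l^2 with entries d_n, ||M|| = sup_n |d_n|. Here d_1 = 8, d_2 = 19/2, ..., and d_n = 11 - 3/n increases monotonically toward 11. All terms lie in [8, 11), so |d_n| = d_n and the supremum is the limit 11, which is not attained by any individual d_n. Hence ||M|| = 11.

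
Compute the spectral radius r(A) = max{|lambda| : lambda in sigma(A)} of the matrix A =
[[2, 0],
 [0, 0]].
r(A) = 2

The eigenvalues of A are the roots of its characteristic polynomial. With M = A (coefficients from the trace and determinant):
  p(λ) = det(λ I - M) = λ^2 - 2λ.
For λ^2 - 2λ the discriminant is 4. It is a perfect square (2^2), so the roots are rational: λ = (2 ± 2)/2 = 2, 0.
Thus the eigenvalues (to 4 decimals) are 2 (modulus 2); 0 (modulus 0). The spectral radius is the largest modulus: r(A) = 2. (Cross-check: r(A) ≤ ||A||_2 ≈ 2; equality holds whenever A is normal, though it can also hold for some non-normal A.)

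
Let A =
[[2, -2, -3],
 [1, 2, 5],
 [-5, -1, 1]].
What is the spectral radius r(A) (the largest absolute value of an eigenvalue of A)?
r(A) ≈ 6.0615

The eigenvalues of A are the roots of its characteristic polynomial. With M = A (coefficients from the trace, the sum of principal 2x2 minors, and det A):
  p(λ) = det(λ I - M) = λ^3 - 5λ^2 - 39.
No integer candidate from the rational root theorem (±divisors of 39) is a root, so the roots are irrational. The cubic discriminant is Δ = -60567 < 0, so there is one real root and a complex-conjugate pair. p(6) = -3 and p(7) = 59 have opposite signs, so a root lies in (6, 7); Newton's method refines it to λ ≈ 6.0615. Dividing out (λ - (6.0615)) leaves approximately λ^2 + 1.0615λ + 6.4341. For λ^2 + 1.0615λ + 6.4341 the discriminant is -24.6096. It is negative, so the remaining roots are the complex-conjugate pair λ ≈ -0.5307 ± 2.4804i. Their product equals the constant term, so |λ|^2 ≈ 6.4341 and |λ| ≈ 2.5365.
Thus the eigenvalues (to 4 decimals) are 6.0615 (modulus 6.0615); -0.5307 ± 2.4804i (modulus 2.5365). The spectral radius is the largest modulus: r(A) ≈ 6.0615. (Cross-check: r(A) ≤ ||A||_2 ≈ 6.5771; equality holds whenever A is normal, though it can also hold for some non-normal A.)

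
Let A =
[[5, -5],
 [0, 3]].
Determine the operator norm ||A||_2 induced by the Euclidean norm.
||A||_2 = sqrt((59 + sqrt(2581))/2) ≈ 7.4096 (= sqrt(largest eigenvalue of A^T A))

||A||_2 = sigma_max(A) = sqrt(lambda_max(A^T A)). Form the symmetric matrix M = A^T A =
[[25, -25],
 [-25, 34]].
Its characteristic polynomial (trace, determinant of M give the coefficients) is
  p(λ) = det(λ I - M) = λ^2 - 59λ + 225.
For λ^2 - 59λ + 225 the discriminant is 2581. It is nonnegative but not a perfect square, so the roots are real and irrational: λ = (59 ± sqrt(2581))/2 ≈ 54.9018, 4.0982.
So the eigenvalues of A^T A are ≈ 4.0982, 54.9018 (all ≥ 0, as they must be for A^T A). The largest is λ_max = (59 + sqrt(2581))/2 ≈ 54.9018, hence ||A||_2 = sqrt(λ_max) = sqrt((59 + sqrt(2581))/2) ≈ 7.4096.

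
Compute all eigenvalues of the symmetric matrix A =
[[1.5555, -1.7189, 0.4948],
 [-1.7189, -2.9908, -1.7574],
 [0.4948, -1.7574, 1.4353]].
sigma(A) ≈ {-4, 1, 3}

A is real symmetric, so its spectrum consists of real eigenvalues. Expanding the characteristic polynomial of the displayed matrix gives
  det(λ I - A) = p(λ) = λ^3 + (0)λ^2 + (-13)λ + (12).
Solving p(λ) = 0 yields eigenvalues ≈ -4, 1, 3. (A is shown rounded to 4 decimals, so these recover the underlying integer eigenvalues to within that precision.)
Verification: the trace of A = 0 equals the sum of eigenvalues 0, and det(A) ≈ -12.0005 matches the eigenvalue product -12.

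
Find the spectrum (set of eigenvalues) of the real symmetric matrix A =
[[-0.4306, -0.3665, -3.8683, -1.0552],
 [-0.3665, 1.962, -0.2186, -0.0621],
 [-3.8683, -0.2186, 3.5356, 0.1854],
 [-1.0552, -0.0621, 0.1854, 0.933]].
sigma(A) ≈ {-3, 1, 2, 6}

A is real symmetric, so its spectrum consists of real eigenvalues. Expanding the characteristic polynomial of the displayed matrix gives
  det(λ I - A) = p(λ) = λ^4 + (-6)λ^3 + (-7)λ^2 + (48.0031)λ + (-36.0035).
Solving p(λ) = 0 yields eigenvalues ≈ -3, 1, 2, 6. (A is shown rounded to 4 decimals, so these recover the underlying integer eigenvalues to within that precision.)
Verification: the trace of A = 6 equals the sum of eigenvalues 6, and det(A) ≈ -36.0035 matches the eigenvalue product -36.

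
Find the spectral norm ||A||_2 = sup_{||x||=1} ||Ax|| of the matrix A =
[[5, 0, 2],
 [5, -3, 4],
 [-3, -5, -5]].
||A||_2 ≈ 9.933 (= sqrt(largest eigenvalue of A^T A))

||A||_2 = sigma_max(A) = sqrt(lambda_max(A^T A)). Form the symmetric matrix M = A^T A =
[[59, 0, 45],
 [0, 34, 13],
 [45, 13, 45]].
Its characteristic polynomial (trace, sum of principal 2x2 minors, determinant of M give the coefficients) is
  p(λ) = det(λ I - M) = λ^3 - 138λ^2 + 3997λ - 11449.
No integer candidate from the rational root theorem (±divisors of 11449) is a root, so the roots are irrational. The cubic discriminant is Δ = 38600295017 > 0, so there are three distinct real roots. p(3) = -673 and p(4) = 2395 have opposite signs, so a root lies in (3, 4); Newton's method refines it to λ ≈ 3.2124. p(36) = 251 and p(37) = -1829 have opposite signs, so a root lies in (36, 37); Newton's method refines it to λ ≈ 36.1222. p(98) = -3903 and p(99) = 2015 have opposite signs, so a root lies in (98, 99); Newton's method refines it to λ ≈ 98.6654. Check (Vieta): the three roots sum to 138, matching tr M = 138.
So the eigenvalues of A^T A are ≈ 3.2124, 36.1222, 98.6654 (all ≥ 0, as they must be for A^T A). The largest is λ_max ≈ 98.6654, hence ||A||_2 = sqrt(λ_max) ≈ 9.933.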